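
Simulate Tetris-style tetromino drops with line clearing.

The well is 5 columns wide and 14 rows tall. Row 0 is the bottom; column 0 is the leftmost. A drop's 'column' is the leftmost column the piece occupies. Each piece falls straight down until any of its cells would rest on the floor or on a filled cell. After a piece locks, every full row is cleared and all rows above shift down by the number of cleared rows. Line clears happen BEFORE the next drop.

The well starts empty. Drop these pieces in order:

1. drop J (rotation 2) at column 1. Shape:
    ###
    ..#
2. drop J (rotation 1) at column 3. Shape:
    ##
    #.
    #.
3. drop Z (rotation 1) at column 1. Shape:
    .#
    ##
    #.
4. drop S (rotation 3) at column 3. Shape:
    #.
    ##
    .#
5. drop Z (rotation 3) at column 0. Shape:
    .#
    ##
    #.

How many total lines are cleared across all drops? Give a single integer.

Drop 1: J rot2 at col 1 lands with bottom-row=0; cleared 0 line(s) (total 0); column heights now [0 2 2 2 0], max=2
Drop 2: J rot1 at col 3 lands with bottom-row=2; cleared 0 line(s) (total 0); column heights now [0 2 2 5 5], max=5
Drop 3: Z rot1 at col 1 lands with bottom-row=2; cleared 0 line(s) (total 0); column heights now [0 4 5 5 5], max=5
Drop 4: S rot3 at col 3 lands with bottom-row=5; cleared 0 line(s) (total 0); column heights now [0 4 5 8 7], max=8
Drop 5: Z rot3 at col 0 lands with bottom-row=3; cleared 1 line(s) (total 1); column heights now [4 5 4 7 6], max=7

Answer: 1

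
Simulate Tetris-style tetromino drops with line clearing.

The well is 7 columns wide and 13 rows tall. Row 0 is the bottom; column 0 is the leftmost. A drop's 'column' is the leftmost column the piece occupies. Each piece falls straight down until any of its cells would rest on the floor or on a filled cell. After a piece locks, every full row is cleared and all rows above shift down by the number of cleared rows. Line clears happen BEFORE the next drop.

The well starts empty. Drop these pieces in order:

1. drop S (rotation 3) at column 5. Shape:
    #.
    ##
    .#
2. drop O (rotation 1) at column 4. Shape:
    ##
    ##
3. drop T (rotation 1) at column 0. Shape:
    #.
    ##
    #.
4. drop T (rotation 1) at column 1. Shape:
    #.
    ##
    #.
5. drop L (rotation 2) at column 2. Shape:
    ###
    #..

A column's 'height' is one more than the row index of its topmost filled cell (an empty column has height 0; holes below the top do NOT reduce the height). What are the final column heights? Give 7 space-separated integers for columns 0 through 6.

Drop 1: S rot3 at col 5 lands with bottom-row=0; cleared 0 line(s) (total 0); column heights now [0 0 0 0 0 3 2], max=3
Drop 2: O rot1 at col 4 lands with bottom-row=3; cleared 0 line(s) (total 0); column heights now [0 0 0 0 5 5 2], max=5
Drop 3: T rot1 at col 0 lands with bottom-row=0; cleared 0 line(s) (total 0); column heights now [3 2 0 0 5 5 2], max=5
Drop 4: T rot1 at col 1 lands with bottom-row=2; cleared 0 line(s) (total 0); column heights now [3 5 4 0 5 5 2], max=5
Drop 5: L rot2 at col 2 lands with bottom-row=4; cleared 0 line(s) (total 0); column heights now [3 5 6 6 6 5 2], max=6

Answer: 3 5 6 6 6 5 2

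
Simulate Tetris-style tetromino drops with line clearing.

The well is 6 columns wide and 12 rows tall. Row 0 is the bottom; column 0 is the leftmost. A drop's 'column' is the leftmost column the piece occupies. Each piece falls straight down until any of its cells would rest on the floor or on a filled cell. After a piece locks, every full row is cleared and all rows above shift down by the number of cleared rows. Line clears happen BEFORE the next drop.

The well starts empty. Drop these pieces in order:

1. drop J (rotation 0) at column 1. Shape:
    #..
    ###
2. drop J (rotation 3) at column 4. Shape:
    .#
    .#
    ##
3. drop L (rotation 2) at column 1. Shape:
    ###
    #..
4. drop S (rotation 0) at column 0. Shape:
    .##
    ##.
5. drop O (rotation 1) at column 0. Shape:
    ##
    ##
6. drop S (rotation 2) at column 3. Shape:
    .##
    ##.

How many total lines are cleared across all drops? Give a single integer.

Drop 1: J rot0 at col 1 lands with bottom-row=0; cleared 0 line(s) (total 0); column heights now [0 2 1 1 0 0], max=2
Drop 2: J rot3 at col 4 lands with bottom-row=0; cleared 0 line(s) (total 0); column heights now [0 2 1 1 1 3], max=3
Drop 3: L rot2 at col 1 lands with bottom-row=2; cleared 0 line(s) (total 0); column heights now [0 4 4 4 1 3], max=4
Drop 4: S rot0 at col 0 lands with bottom-row=4; cleared 0 line(s) (total 0); column heights now [5 6 6 4 1 3], max=6
Drop 5: O rot1 at col 0 lands with bottom-row=6; cleared 0 line(s) (total 0); column heights now [8 8 6 4 1 3], max=8
Drop 6: S rot2 at col 3 lands with bottom-row=4; cleared 0 line(s) (total 0); column heights now [8 8 6 5 6 6], max=8

Answer: 0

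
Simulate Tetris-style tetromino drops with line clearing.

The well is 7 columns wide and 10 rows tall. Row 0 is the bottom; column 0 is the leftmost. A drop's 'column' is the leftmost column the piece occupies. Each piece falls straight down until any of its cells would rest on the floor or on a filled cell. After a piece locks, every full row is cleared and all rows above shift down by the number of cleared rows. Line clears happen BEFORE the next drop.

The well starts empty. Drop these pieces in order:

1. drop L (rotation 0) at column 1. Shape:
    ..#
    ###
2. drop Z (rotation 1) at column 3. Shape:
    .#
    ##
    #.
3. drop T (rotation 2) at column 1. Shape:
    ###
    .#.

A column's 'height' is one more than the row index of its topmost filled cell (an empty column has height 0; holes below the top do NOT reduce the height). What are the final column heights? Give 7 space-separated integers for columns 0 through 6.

Drop 1: L rot0 at col 1 lands with bottom-row=0; cleared 0 line(s) (total 0); column heights now [0 1 1 2 0 0 0], max=2
Drop 2: Z rot1 at col 3 lands with bottom-row=2; cleared 0 line(s) (total 0); column heights now [0 1 1 4 5 0 0], max=5
Drop 3: T rot2 at col 1 lands with bottom-row=3; cleared 0 line(s) (total 0); column heights now [0 5 5 5 5 0 0], max=5

Answer: 0 5 5 5 5 0 0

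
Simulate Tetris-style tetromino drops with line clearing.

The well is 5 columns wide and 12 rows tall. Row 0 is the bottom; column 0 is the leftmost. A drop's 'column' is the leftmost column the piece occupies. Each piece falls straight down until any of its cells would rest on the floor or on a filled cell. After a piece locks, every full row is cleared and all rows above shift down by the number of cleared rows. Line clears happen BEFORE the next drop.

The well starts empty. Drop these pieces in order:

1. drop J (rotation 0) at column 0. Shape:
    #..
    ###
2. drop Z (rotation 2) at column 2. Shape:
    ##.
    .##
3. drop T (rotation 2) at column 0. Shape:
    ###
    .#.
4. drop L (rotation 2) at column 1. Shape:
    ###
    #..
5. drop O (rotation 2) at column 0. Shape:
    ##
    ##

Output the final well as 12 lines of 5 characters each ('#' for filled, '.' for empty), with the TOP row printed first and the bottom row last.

Drop 1: J rot0 at col 0 lands with bottom-row=0; cleared 0 line(s) (total 0); column heights now [2 1 1 0 0], max=2
Drop 2: Z rot2 at col 2 lands with bottom-row=0; cleared 1 line(s) (total 1); column heights now [1 0 1 1 0], max=1
Drop 3: T rot2 at col 0 lands with bottom-row=0; cleared 0 line(s) (total 1); column heights now [2 2 2 1 0], max=2
Drop 4: L rot2 at col 1 lands with bottom-row=2; cleared 0 line(s) (total 1); column heights now [2 4 4 4 0], max=4
Drop 5: O rot2 at col 0 lands with bottom-row=4; cleared 0 line(s) (total 1); column heights now [6 6 4 4 0], max=6

Answer: .....
.....
.....
.....
.....
.....
##...
##...
.###.
.#...
###..
####.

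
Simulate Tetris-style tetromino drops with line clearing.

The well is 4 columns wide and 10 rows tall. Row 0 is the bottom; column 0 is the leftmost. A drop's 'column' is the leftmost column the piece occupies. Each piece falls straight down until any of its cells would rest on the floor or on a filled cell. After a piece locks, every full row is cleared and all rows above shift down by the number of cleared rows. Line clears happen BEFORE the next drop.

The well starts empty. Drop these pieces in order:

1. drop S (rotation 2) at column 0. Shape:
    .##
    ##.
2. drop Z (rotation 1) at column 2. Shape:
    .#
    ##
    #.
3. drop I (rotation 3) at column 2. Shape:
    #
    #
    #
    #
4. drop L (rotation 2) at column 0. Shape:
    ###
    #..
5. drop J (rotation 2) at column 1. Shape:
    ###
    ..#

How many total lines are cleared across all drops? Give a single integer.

Answer: 1

Derivation:
Drop 1: S rot2 at col 0 lands with bottom-row=0; cleared 0 line(s) (total 0); column heights now [1 2 2 0], max=2
Drop 2: Z rot1 at col 2 lands with bottom-row=2; cleared 0 line(s) (total 0); column heights now [1 2 4 5], max=5
Drop 3: I rot3 at col 2 lands with bottom-row=4; cleared 0 line(s) (total 0); column heights now [1 2 8 5], max=8
Drop 4: L rot2 at col 0 lands with bottom-row=7; cleared 0 line(s) (total 0); column heights now [9 9 9 5], max=9
Drop 5: J rot2 at col 1 lands with bottom-row=8; cleared 1 line(s) (total 1); column heights now [8 9 9 9], max=9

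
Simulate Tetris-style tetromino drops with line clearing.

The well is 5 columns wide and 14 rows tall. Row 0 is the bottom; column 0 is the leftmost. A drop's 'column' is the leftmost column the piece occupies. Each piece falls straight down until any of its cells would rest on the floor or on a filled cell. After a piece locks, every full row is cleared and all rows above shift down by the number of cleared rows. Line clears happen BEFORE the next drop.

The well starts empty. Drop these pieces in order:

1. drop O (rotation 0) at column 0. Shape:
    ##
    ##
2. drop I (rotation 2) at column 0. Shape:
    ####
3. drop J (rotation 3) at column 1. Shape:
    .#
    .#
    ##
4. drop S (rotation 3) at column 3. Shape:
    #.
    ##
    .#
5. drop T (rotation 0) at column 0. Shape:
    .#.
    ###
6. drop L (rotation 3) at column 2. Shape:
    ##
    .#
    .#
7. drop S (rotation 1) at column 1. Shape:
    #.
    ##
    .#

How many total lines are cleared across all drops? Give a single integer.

Answer: 1

Derivation:
Drop 1: O rot0 at col 0 lands with bottom-row=0; cleared 0 line(s) (total 0); column heights now [2 2 0 0 0], max=2
Drop 2: I rot2 at col 0 lands with bottom-row=2; cleared 0 line(s) (total 0); column heights now [3 3 3 3 0], max=3
Drop 3: J rot3 at col 1 lands with bottom-row=3; cleared 0 line(s) (total 0); column heights now [3 4 6 3 0], max=6
Drop 4: S rot3 at col 3 lands with bottom-row=2; cleared 1 line(s) (total 1); column heights now [2 3 5 4 3], max=5
Drop 5: T rot0 at col 0 lands with bottom-row=5; cleared 0 line(s) (total 1); column heights now [6 7 6 4 3], max=7
Drop 6: L rot3 at col 2 lands with bottom-row=4; cleared 0 line(s) (total 1); column heights now [6 7 7 7 3], max=7
Drop 7: S rot1 at col 1 lands with bottom-row=7; cleared 0 line(s) (total 1); column heights now [6 10 9 7 3], max=10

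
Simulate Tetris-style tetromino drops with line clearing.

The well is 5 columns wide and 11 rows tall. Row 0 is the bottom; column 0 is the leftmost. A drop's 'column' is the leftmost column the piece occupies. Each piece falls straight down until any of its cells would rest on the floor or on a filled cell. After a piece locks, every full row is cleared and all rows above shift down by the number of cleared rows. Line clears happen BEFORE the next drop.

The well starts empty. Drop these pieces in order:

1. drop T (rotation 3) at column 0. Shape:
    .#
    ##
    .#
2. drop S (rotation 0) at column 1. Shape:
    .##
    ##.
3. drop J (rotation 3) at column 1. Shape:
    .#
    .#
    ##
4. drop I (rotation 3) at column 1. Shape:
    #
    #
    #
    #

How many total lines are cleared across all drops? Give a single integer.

Drop 1: T rot3 at col 0 lands with bottom-row=0; cleared 0 line(s) (total 0); column heights now [2 3 0 0 0], max=3
Drop 2: S rot0 at col 1 lands with bottom-row=3; cleared 0 line(s) (total 0); column heights now [2 4 5 5 0], max=5
Drop 3: J rot3 at col 1 lands with bottom-row=5; cleared 0 line(s) (total 0); column heights now [2 6 8 5 0], max=8
Drop 4: I rot3 at col 1 lands with bottom-row=6; cleared 0 line(s) (total 0); column heights now [2 10 8 5 0], max=10

Answer: 0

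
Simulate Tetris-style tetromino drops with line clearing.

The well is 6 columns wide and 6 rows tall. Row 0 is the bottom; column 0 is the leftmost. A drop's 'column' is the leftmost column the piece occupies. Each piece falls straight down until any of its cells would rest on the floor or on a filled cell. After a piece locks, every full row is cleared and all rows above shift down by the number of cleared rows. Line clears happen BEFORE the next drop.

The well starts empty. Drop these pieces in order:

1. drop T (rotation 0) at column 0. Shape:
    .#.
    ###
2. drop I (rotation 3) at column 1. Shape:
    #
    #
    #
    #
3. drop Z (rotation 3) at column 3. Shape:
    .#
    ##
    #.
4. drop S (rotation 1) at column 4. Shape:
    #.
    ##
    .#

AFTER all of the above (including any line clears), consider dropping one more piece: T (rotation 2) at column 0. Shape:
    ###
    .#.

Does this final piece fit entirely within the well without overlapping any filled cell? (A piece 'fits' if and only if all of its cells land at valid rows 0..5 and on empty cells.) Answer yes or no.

Drop 1: T rot0 at col 0 lands with bottom-row=0; cleared 0 line(s) (total 0); column heights now [1 2 1 0 0 0], max=2
Drop 2: I rot3 at col 1 lands with bottom-row=2; cleared 0 line(s) (total 0); column heights now [1 6 1 0 0 0], max=6
Drop 3: Z rot3 at col 3 lands with bottom-row=0; cleared 0 line(s) (total 0); column heights now [1 6 1 2 3 0], max=6
Drop 4: S rot1 at col 4 lands with bottom-row=2; cleared 0 line(s) (total 0); column heights now [1 6 1 2 5 4], max=6
Test piece T rot2 at col 0 (width 3): heights before test = [1 6 1 2 5 4]; fits = False

Answer: no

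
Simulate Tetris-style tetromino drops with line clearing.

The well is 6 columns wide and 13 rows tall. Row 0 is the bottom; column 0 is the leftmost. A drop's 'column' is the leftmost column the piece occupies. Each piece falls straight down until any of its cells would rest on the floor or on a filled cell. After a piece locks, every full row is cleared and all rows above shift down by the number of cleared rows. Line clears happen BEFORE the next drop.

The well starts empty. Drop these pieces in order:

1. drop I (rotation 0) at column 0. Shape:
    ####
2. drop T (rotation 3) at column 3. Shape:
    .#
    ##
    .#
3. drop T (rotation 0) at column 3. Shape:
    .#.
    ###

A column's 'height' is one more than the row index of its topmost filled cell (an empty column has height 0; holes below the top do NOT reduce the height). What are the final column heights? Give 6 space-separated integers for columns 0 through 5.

Answer: 1 1 1 4 5 4

Derivation:
Drop 1: I rot0 at col 0 lands with bottom-row=0; cleared 0 line(s) (total 0); column heights now [1 1 1 1 0 0], max=1
Drop 2: T rot3 at col 3 lands with bottom-row=0; cleared 0 line(s) (total 0); column heights now [1 1 1 2 3 0], max=3
Drop 3: T rot0 at col 3 lands with bottom-row=3; cleared 0 line(s) (total 0); column heights now [1 1 1 4 5 4], max=5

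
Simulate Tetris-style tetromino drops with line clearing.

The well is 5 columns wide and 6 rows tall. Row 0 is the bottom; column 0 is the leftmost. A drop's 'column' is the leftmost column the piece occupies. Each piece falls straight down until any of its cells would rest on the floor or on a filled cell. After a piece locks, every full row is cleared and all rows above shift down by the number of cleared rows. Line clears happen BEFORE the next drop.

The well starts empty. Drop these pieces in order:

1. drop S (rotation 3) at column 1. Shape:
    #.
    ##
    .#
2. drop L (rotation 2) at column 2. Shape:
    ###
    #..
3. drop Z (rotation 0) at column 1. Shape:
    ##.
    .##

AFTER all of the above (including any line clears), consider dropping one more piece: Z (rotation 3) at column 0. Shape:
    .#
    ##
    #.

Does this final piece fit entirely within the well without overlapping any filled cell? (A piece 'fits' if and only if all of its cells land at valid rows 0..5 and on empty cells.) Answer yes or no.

Drop 1: S rot3 at col 1 lands with bottom-row=0; cleared 0 line(s) (total 0); column heights now [0 3 2 0 0], max=3
Drop 2: L rot2 at col 2 lands with bottom-row=2; cleared 0 line(s) (total 0); column heights now [0 3 4 4 4], max=4
Drop 3: Z rot0 at col 1 lands with bottom-row=4; cleared 0 line(s) (total 0); column heights now [0 6 6 5 4], max=6
Test piece Z rot3 at col 0 (width 2): heights before test = [0 6 6 5 4]; fits = False

Answer: no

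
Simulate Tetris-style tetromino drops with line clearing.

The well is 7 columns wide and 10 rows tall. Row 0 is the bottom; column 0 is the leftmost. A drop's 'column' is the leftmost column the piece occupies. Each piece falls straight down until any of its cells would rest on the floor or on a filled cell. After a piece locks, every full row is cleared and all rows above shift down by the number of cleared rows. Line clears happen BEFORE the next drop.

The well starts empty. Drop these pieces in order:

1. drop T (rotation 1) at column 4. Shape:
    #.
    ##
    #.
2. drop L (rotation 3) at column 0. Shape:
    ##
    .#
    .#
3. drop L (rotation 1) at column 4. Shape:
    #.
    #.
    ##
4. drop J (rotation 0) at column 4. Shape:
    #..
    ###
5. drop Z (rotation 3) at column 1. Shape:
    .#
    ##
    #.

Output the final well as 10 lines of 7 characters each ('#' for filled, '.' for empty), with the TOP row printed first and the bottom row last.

Answer: .......
.......
....#..
....###
..#.#..
.##.#..
.#..##.
##..#..
.#..##.
.#..#..

Derivation:
Drop 1: T rot1 at col 4 lands with bottom-row=0; cleared 0 line(s) (total 0); column heights now [0 0 0 0 3 2 0], max=3
Drop 2: L rot3 at col 0 lands with bottom-row=0; cleared 0 line(s) (total 0); column heights now [3 3 0 0 3 2 0], max=3
Drop 3: L rot1 at col 4 lands with bottom-row=3; cleared 0 line(s) (total 0); column heights now [3 3 0 0 6 4 0], max=6
Drop 4: J rot0 at col 4 lands with bottom-row=6; cleared 0 line(s) (total 0); column heights now [3 3 0 0 8 7 7], max=8
Drop 5: Z rot3 at col 1 lands with bottom-row=3; cleared 0 line(s) (total 0); column heights now [3 5 6 0 8 7 7], max=8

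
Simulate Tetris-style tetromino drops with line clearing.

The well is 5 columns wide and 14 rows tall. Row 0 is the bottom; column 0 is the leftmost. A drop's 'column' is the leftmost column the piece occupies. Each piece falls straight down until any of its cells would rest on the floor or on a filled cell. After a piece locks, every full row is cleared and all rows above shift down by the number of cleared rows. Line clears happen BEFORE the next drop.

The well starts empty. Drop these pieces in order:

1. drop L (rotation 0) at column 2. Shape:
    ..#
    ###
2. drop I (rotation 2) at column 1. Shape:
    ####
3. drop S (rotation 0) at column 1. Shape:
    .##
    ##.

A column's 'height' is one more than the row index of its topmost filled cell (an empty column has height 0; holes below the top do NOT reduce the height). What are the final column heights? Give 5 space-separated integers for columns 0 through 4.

Answer: 0 4 5 5 3

Derivation:
Drop 1: L rot0 at col 2 lands with bottom-row=0; cleared 0 line(s) (total 0); column heights now [0 0 1 1 2], max=2
Drop 2: I rot2 at col 1 lands with bottom-row=2; cleared 0 line(s) (total 0); column heights now [0 3 3 3 3], max=3
Drop 3: S rot0 at col 1 lands with bottom-row=3; cleared 0 line(s) (total 0); column heights now [0 4 5 5 3], max=5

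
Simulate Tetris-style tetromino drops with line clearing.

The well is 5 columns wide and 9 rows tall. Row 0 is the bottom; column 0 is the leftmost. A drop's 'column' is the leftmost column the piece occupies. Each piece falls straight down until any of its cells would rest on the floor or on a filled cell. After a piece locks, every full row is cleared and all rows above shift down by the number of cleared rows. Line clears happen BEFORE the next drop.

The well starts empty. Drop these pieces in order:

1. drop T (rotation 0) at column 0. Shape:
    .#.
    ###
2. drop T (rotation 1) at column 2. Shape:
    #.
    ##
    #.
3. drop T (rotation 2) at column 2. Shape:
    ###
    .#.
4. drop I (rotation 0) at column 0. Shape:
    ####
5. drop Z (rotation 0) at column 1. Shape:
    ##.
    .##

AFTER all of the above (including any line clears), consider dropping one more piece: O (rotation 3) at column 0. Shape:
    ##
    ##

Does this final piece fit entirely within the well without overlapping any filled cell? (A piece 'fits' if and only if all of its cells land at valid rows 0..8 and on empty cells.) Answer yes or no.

Drop 1: T rot0 at col 0 lands with bottom-row=0; cleared 0 line(s) (total 0); column heights now [1 2 1 0 0], max=2
Drop 2: T rot1 at col 2 lands with bottom-row=1; cleared 0 line(s) (total 0); column heights now [1 2 4 3 0], max=4
Drop 3: T rot2 at col 2 lands with bottom-row=3; cleared 0 line(s) (total 0); column heights now [1 2 5 5 5], max=5
Drop 4: I rot0 at col 0 lands with bottom-row=5; cleared 0 line(s) (total 0); column heights now [6 6 6 6 5], max=6
Drop 5: Z rot0 at col 1 lands with bottom-row=6; cleared 0 line(s) (total 0); column heights now [6 8 8 7 5], max=8
Test piece O rot3 at col 0 (width 2): heights before test = [6 8 8 7 5]; fits = False

Answer: no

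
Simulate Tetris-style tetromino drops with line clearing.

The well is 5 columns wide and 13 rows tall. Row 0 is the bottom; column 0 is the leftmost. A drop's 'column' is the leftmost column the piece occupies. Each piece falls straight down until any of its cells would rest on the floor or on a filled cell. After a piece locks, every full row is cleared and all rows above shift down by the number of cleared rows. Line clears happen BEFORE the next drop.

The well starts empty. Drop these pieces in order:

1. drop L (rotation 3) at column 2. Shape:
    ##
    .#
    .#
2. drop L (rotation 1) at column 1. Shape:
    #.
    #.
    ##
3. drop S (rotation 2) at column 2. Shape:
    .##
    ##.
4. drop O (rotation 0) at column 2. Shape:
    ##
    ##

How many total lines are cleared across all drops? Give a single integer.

Answer: 0

Derivation:
Drop 1: L rot3 at col 2 lands with bottom-row=0; cleared 0 line(s) (total 0); column heights now [0 0 3 3 0], max=3
Drop 2: L rot1 at col 1 lands with bottom-row=3; cleared 0 line(s) (total 0); column heights now [0 6 4 3 0], max=6
Drop 3: S rot2 at col 2 lands with bottom-row=4; cleared 0 line(s) (total 0); column heights now [0 6 5 6 6], max=6
Drop 4: O rot0 at col 2 lands with bottom-row=6; cleared 0 line(s) (total 0); column heights now [0 6 8 8 6], max=8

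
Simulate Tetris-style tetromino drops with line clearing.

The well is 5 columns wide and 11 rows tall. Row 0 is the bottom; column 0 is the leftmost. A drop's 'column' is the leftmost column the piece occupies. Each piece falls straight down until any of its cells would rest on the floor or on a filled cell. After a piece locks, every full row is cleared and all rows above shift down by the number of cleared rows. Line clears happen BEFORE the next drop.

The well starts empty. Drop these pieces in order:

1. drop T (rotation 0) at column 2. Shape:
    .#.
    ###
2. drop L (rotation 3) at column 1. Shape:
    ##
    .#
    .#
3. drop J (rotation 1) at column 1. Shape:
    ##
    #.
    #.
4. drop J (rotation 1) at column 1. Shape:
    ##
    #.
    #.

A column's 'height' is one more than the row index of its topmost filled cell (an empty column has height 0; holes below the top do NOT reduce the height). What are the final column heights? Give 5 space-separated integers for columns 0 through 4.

Answer: 0 10 10 2 1

Derivation:
Drop 1: T rot0 at col 2 lands with bottom-row=0; cleared 0 line(s) (total 0); column heights now [0 0 1 2 1], max=2
Drop 2: L rot3 at col 1 lands with bottom-row=1; cleared 0 line(s) (total 0); column heights now [0 4 4 2 1], max=4
Drop 3: J rot1 at col 1 lands with bottom-row=4; cleared 0 line(s) (total 0); column heights now [0 7 7 2 1], max=7
Drop 4: J rot1 at col 1 lands with bottom-row=7; cleared 0 line(s) (total 0); column heights now [0 10 10 2 1], max=10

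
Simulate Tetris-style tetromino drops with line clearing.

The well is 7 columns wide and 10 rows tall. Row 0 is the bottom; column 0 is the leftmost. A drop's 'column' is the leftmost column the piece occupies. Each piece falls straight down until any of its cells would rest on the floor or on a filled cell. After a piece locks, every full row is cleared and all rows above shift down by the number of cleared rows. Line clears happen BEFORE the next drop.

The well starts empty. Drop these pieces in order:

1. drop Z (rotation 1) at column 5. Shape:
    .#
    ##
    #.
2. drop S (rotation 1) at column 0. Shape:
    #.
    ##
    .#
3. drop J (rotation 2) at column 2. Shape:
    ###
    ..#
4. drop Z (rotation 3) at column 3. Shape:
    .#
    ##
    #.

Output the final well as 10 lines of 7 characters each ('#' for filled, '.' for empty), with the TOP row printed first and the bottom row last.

Answer: .......
.......
.......
.......
.......
.......
.......
....#..
#..##.#
.#.###.

Derivation:
Drop 1: Z rot1 at col 5 lands with bottom-row=0; cleared 0 line(s) (total 0); column heights now [0 0 0 0 0 2 3], max=3
Drop 2: S rot1 at col 0 lands with bottom-row=0; cleared 0 line(s) (total 0); column heights now [3 2 0 0 0 2 3], max=3
Drop 3: J rot2 at col 2 lands with bottom-row=0; cleared 1 line(s) (total 1); column heights now [2 1 0 0 1 1 2], max=2
Drop 4: Z rot3 at col 3 lands with bottom-row=0; cleared 0 line(s) (total 1); column heights now [2 1 0 2 3 1 2], max=3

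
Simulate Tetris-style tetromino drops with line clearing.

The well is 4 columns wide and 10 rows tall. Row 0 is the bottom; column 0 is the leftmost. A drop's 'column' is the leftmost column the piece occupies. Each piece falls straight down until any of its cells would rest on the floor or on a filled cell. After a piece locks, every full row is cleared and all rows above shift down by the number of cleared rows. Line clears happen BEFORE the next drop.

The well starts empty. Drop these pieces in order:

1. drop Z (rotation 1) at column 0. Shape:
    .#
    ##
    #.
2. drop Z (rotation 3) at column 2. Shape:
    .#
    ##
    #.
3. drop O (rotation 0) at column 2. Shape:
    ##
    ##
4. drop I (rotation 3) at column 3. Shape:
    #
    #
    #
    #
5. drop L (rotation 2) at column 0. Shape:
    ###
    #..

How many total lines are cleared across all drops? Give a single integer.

Drop 1: Z rot1 at col 0 lands with bottom-row=0; cleared 0 line(s) (total 0); column heights now [2 3 0 0], max=3
Drop 2: Z rot3 at col 2 lands with bottom-row=0; cleared 1 line(s) (total 1); column heights now [1 2 1 2], max=2
Drop 3: O rot0 at col 2 lands with bottom-row=2; cleared 0 line(s) (total 1); column heights now [1 2 4 4], max=4
Drop 4: I rot3 at col 3 lands with bottom-row=4; cleared 0 line(s) (total 1); column heights now [1 2 4 8], max=8
Drop 5: L rot2 at col 0 lands with bottom-row=3; cleared 1 line(s) (total 2); column heights now [4 2 4 7], max=7

Answer: 2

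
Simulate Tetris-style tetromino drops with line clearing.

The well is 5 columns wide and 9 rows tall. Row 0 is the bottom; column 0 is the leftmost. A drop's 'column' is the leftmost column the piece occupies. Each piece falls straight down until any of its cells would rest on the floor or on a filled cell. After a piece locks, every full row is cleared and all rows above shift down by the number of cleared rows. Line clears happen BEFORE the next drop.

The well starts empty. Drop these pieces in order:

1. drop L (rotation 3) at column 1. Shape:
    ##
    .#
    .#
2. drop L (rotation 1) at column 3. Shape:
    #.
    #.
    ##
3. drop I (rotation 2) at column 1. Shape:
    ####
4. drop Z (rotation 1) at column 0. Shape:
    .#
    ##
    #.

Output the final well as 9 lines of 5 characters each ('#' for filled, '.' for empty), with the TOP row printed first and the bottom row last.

Drop 1: L rot3 at col 1 lands with bottom-row=0; cleared 0 line(s) (total 0); column heights now [0 3 3 0 0], max=3
Drop 2: L rot1 at col 3 lands with bottom-row=0; cleared 0 line(s) (total 0); column heights now [0 3 3 3 1], max=3
Drop 3: I rot2 at col 1 lands with bottom-row=3; cleared 0 line(s) (total 0); column heights now [0 4 4 4 4], max=4
Drop 4: Z rot1 at col 0 lands with bottom-row=3; cleared 1 line(s) (total 1); column heights now [4 5 3 3 1], max=5

Answer: .....
.....
.....
.....
.#...
##...
.###.
..##.
..###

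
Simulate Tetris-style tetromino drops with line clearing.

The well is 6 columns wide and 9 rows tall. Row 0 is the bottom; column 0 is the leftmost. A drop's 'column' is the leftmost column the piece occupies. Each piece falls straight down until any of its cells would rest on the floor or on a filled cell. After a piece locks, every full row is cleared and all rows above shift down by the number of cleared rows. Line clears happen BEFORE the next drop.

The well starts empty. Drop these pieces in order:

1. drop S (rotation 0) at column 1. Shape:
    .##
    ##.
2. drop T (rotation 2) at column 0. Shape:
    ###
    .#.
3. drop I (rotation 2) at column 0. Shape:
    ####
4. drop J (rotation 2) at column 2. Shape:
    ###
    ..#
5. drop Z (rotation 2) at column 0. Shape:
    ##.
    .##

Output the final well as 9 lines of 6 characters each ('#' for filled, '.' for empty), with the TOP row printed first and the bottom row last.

Drop 1: S rot0 at col 1 lands with bottom-row=0; cleared 0 line(s) (total 0); column heights now [0 1 2 2 0 0], max=2
Drop 2: T rot2 at col 0 lands with bottom-row=1; cleared 0 line(s) (total 0); column heights now [3 3 3 2 0 0], max=3
Drop 3: I rot2 at col 0 lands with bottom-row=3; cleared 0 line(s) (total 0); column heights now [4 4 4 4 0 0], max=4
Drop 4: J rot2 at col 2 lands with bottom-row=3; cleared 0 line(s) (total 0); column heights now [4 4 5 5 5 0], max=5
Drop 5: Z rot2 at col 0 lands with bottom-row=5; cleared 0 line(s) (total 0); column heights now [7 7 6 5 5 0], max=7

Answer: ......
......
##....
.##...
..###.
#####.
###...
.###..
.##...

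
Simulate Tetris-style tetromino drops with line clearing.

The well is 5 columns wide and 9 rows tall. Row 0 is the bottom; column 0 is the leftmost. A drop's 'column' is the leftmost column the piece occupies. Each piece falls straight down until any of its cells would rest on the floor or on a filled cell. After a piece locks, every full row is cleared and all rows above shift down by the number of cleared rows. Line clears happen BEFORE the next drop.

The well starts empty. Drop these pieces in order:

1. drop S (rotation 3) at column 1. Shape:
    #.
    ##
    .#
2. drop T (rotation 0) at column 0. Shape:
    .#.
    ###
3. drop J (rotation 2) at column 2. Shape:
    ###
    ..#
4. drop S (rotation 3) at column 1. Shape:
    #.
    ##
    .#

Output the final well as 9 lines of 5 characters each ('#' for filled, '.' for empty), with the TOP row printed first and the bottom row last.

Answer: .....
.#...
.##..
..#..
.####
###.#
.#...
.##..
..#..

Derivation:
Drop 1: S rot3 at col 1 lands with bottom-row=0; cleared 0 line(s) (total 0); column heights now [0 3 2 0 0], max=3
Drop 2: T rot0 at col 0 lands with bottom-row=3; cleared 0 line(s) (total 0); column heights now [4 5 4 0 0], max=5
Drop 3: J rot2 at col 2 lands with bottom-row=3; cleared 0 line(s) (total 0); column heights now [4 5 5 5 5], max=5
Drop 4: S rot3 at col 1 lands with bottom-row=5; cleared 0 line(s) (total 0); column heights now [4 8 7 5 5], max=8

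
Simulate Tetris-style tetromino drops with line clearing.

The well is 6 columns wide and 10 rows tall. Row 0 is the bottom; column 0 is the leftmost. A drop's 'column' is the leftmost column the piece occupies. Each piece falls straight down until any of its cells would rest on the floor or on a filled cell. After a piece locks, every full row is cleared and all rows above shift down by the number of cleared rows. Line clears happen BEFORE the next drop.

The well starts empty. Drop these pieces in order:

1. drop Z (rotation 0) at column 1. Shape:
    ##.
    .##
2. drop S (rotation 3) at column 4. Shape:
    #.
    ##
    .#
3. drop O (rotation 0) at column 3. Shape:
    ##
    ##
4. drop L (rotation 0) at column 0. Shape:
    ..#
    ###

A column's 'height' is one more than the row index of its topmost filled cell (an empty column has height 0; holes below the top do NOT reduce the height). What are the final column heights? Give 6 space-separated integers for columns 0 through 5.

Drop 1: Z rot0 at col 1 lands with bottom-row=0; cleared 0 line(s) (total 0); column heights now [0 2 2 1 0 0], max=2
Drop 2: S rot3 at col 4 lands with bottom-row=0; cleared 0 line(s) (total 0); column heights now [0 2 2 1 3 2], max=3
Drop 3: O rot0 at col 3 lands with bottom-row=3; cleared 0 line(s) (total 0); column heights now [0 2 2 5 5 2], max=5
Drop 4: L rot0 at col 0 lands with bottom-row=2; cleared 0 line(s) (total 0); column heights now [3 3 4 5 5 2], max=5

Answer: 3 3 4 5 5 2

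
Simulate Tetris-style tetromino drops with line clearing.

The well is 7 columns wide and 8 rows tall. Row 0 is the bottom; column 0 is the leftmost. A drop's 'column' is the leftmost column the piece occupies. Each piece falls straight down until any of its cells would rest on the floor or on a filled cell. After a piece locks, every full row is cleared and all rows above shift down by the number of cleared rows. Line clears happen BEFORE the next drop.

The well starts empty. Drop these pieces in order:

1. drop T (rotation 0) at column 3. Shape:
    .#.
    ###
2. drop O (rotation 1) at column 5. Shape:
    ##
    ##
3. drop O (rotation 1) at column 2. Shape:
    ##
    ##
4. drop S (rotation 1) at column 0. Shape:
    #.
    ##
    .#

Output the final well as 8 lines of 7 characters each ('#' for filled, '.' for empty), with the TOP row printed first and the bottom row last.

Answer: .......
.......
.......
.......
.......
.......
#.##.##
.#.###.

Derivation:
Drop 1: T rot0 at col 3 lands with bottom-row=0; cleared 0 line(s) (total 0); column heights now [0 0 0 1 2 1 0], max=2
Drop 2: O rot1 at col 5 lands with bottom-row=1; cleared 0 line(s) (total 0); column heights now [0 0 0 1 2 3 3], max=3
Drop 3: O rot1 at col 2 lands with bottom-row=1; cleared 0 line(s) (total 0); column heights now [0 0 3 3 2 3 3], max=3
Drop 4: S rot1 at col 0 lands with bottom-row=0; cleared 1 line(s) (total 1); column heights now [2 1 2 2 1 2 2], max=2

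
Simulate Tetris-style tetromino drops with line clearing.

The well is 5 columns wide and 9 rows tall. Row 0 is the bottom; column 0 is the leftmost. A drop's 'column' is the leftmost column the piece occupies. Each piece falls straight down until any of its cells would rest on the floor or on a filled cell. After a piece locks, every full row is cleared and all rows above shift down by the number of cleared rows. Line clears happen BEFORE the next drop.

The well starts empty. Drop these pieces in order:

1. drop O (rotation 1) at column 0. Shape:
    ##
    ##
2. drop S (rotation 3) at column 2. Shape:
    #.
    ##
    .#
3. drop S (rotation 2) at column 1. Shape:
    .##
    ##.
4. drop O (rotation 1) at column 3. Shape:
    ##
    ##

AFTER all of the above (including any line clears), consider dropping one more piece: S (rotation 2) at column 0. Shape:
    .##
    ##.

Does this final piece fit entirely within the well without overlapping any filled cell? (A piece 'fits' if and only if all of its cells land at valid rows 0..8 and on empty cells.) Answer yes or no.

Drop 1: O rot1 at col 0 lands with bottom-row=0; cleared 0 line(s) (total 0); column heights now [2 2 0 0 0], max=2
Drop 2: S rot3 at col 2 lands with bottom-row=0; cleared 0 line(s) (total 0); column heights now [2 2 3 2 0], max=3
Drop 3: S rot2 at col 1 lands with bottom-row=3; cleared 0 line(s) (total 0); column heights now [2 4 5 5 0], max=5
Drop 4: O rot1 at col 3 lands with bottom-row=5; cleared 0 line(s) (total 0); column heights now [2 4 5 7 7], max=7
Test piece S rot2 at col 0 (width 3): heights before test = [2 4 5 7 7]; fits = True

Answer: yes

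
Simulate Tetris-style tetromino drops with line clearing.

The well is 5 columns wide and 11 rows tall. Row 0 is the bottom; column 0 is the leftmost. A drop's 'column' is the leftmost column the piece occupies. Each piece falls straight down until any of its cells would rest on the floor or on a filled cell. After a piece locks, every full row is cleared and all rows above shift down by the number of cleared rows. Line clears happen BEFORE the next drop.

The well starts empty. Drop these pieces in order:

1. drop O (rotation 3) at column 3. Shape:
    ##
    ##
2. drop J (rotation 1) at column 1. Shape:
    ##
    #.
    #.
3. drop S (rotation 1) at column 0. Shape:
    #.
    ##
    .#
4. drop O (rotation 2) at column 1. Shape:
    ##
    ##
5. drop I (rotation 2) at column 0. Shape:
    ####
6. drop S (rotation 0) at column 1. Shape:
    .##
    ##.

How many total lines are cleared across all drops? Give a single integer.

Drop 1: O rot3 at col 3 lands with bottom-row=0; cleared 0 line(s) (total 0); column heights now [0 0 0 2 2], max=2
Drop 2: J rot1 at col 1 lands with bottom-row=0; cleared 0 line(s) (total 0); column heights now [0 3 3 2 2], max=3
Drop 3: S rot1 at col 0 lands with bottom-row=3; cleared 0 line(s) (total 0); column heights now [6 5 3 2 2], max=6
Drop 4: O rot2 at col 1 lands with bottom-row=5; cleared 0 line(s) (total 0); column heights now [6 7 7 2 2], max=7
Drop 5: I rot2 at col 0 lands with bottom-row=7; cleared 0 line(s) (total 0); column heights now [8 8 8 8 2], max=8
Drop 6: S rot0 at col 1 lands with bottom-row=8; cleared 0 line(s) (total 0); column heights now [8 9 10 10 2], max=10

Answer: 0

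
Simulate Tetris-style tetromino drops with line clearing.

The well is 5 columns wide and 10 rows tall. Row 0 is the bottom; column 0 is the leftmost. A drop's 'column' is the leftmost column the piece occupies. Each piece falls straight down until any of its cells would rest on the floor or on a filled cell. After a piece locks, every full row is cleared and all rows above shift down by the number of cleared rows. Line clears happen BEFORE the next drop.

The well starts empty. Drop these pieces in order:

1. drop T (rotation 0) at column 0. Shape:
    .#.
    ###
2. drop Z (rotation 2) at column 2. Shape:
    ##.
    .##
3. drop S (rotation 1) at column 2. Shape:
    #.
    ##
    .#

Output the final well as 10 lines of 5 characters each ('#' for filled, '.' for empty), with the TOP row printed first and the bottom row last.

Drop 1: T rot0 at col 0 lands with bottom-row=0; cleared 0 line(s) (total 0); column heights now [1 2 1 0 0], max=2
Drop 2: Z rot2 at col 2 lands with bottom-row=0; cleared 1 line(s) (total 1); column heights now [0 1 1 1 0], max=1
Drop 3: S rot1 at col 2 lands with bottom-row=1; cleared 0 line(s) (total 1); column heights now [0 1 4 3 0], max=4

Answer: .....
.....
.....
.....
.....
.....
..#..
..##.
...#.
.###.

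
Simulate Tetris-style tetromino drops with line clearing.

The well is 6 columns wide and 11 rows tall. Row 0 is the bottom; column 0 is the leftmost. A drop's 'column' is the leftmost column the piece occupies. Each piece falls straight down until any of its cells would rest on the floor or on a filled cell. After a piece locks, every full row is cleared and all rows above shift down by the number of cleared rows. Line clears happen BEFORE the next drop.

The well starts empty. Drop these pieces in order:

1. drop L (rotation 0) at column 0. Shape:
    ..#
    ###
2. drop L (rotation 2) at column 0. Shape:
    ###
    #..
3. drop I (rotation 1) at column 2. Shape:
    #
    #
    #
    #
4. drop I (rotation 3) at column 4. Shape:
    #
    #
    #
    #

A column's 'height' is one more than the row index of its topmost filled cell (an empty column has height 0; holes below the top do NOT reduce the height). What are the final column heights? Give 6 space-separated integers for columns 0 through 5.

Answer: 3 3 7 0 4 0

Derivation:
Drop 1: L rot0 at col 0 lands with bottom-row=0; cleared 0 line(s) (total 0); column heights now [1 1 2 0 0 0], max=2
Drop 2: L rot2 at col 0 lands with bottom-row=1; cleared 0 line(s) (total 0); column heights now [3 3 3 0 0 0], max=3
Drop 3: I rot1 at col 2 lands with bottom-row=3; cleared 0 line(s) (total 0); column heights now [3 3 7 0 0 0], max=7
Drop 4: I rot3 at col 4 lands with bottom-row=0; cleared 0 line(s) (total 0); column heights now [3 3 7 0 4 0], max=7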